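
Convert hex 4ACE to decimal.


4ACE hex = 19150 decimal

19150


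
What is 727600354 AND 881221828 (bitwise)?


0b101011010111100100110011100010 & 0b110100100001100110000011000100 = 0b100000000001100100000011000000 = 537280704

537280704


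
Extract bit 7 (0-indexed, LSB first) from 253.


0b11111101, position 7 = 1

1


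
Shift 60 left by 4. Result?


0b111100 << 4 = 0b1111000000 = 960

960


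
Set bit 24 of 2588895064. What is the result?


2588895064 | (1 << 24) = 2588895064 | 16777216 = 2605672280

2605672280


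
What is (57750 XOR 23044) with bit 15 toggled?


Step 1: 57750 ^ 23044 = 48018
Step 2: 48018 ^ (1 << 15) = 48018 ^ 32768 = 15250

15250


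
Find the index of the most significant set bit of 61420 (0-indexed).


0b1110111111101100. Highest set bit at position 15

15


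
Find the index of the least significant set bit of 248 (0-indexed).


0b11111000. Lowest set bit at position 3

3


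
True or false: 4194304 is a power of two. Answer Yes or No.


0b10000000000000000000000. Only one bit set => Yes

Yes


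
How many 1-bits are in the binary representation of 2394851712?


0b10001110101111101000100110000000 has 14 set bits

14


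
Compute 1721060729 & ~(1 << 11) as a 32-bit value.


1721060729 & ~(1 << 11) = 1721058681

1721058681


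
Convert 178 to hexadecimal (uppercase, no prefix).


178 = B2 hex

B2


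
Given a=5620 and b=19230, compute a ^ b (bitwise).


5620 ^ 19230 = 24298

24298


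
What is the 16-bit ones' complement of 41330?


41330 ^ 65535 = 24205

24205


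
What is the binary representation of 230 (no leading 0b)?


230 = 11100110 in binary

11100110


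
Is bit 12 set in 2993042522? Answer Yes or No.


0b10110010011001100011010001011010, bit 12 = 1. Yes

Yes


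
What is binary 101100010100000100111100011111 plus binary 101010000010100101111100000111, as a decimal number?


101100010100000100111100011111 + 101010000010100101111100000111 = 1010110010110101010111000100110 = 1448783398

1448783398


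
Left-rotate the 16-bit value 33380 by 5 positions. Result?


Rotate 0b1000001001100100 left by 5 (16-bit) = 0b100110010010000 = 19600

19600


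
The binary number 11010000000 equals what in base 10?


11010000000 in decimal = 1664

1664


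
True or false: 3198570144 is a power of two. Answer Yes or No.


0b10111110101001100100111010100000. Multiple bits set => No

No


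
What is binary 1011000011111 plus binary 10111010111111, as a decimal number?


1011000011111 + 10111010111111 = 100010011011110 = 17630

17630


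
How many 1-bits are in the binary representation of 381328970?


0b10110101110101001111001001010 has 16 set bits

16


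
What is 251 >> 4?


0b11111011 >> 4 = 0b1111 = 15

15


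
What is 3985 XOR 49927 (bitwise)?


0b111110010001 ^ 0b1100001100000111 = 0b1100110010010110 = 52374

52374


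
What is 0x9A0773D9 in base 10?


9A0773D9 hex = 2584179673 decimal

2584179673


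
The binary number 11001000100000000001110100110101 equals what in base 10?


11001000100000000001110100110101 in decimal = 3363839285

3363839285


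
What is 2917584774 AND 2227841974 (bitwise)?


0b10101101111001101100111110000110 & 0b10000100110010100010101110110110 = 0b10000100110000100000101110000110 = 2227309446

2227309446


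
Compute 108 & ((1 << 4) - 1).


108 & 15 = 12

12


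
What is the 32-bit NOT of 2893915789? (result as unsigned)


~0b10101100011111011010011010001101 = 0b1010011100000100101100101110010 = 1401051506 (32-bit unsigned)

1401051506


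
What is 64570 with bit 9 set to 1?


64570 | (1 << 9) = 64570 | 512 = 65082

65082


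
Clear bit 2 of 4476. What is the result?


4476 & ~(1 << 2) = 4472

4472


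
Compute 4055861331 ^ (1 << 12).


4055861331 ^ (1 << 12) = 4055861331 ^ 4096 = 4055865427

4055865427


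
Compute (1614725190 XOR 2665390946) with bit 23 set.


Step 1: 1614725190 ^ 2665390946 = 4276118308
Step 2: 4276118308 | (1 << 23) = 4276118308 | 8388608 = 4276118308

4276118308


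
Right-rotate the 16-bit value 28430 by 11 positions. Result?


Rotate 0b110111100001110 right by 11 (16-bit) = 0b1110000111001101 = 57805

57805


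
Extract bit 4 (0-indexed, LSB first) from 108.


0b1101100, position 4 = 0

0


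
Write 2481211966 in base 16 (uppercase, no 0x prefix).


2481211966 = 93E44A3E hex

93E44A3E


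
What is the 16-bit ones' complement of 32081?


32081 ^ 65535 = 33454

33454


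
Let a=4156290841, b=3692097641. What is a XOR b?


4156290841 ^ 3692097641 = 732628848

732628848


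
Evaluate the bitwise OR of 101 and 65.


0b1100101 | 0b1000001 = 0b1100101 = 101

101


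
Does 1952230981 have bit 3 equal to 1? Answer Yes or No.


0b1110100010111001010111001000101, bit 3 = 0. No

No


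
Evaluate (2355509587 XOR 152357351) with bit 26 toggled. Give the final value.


Step 1: 2355509587 ^ 152357351 = 2238902452
Step 2: 2238902452 ^ (1 << 26) = 2238902452 ^ 67108864 = 2171793588

2171793588


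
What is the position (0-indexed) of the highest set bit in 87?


0b1010111. Highest set bit at position 6

6


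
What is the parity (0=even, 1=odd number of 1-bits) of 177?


0b10110001 has 4 ones => parity 0

0


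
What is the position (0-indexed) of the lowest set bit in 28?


0b11100. Lowest set bit at position 2

2


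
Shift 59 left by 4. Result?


0b111011 << 4 = 0b1110110000 = 944

944


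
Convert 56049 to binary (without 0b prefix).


56049 = 1101101011110001 in binary

1101101011110001


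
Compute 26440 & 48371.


0b110011101001000 & 0b1011110011110011 = 0b10010001000000 = 9280

9280


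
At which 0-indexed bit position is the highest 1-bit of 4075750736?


0b11110010111011110000010101010000. Highest set bit at position 31

31


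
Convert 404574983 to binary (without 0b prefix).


404574983 = 11000000111010101001100000111 in binary

11000000111010101001100000111


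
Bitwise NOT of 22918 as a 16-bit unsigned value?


~0b101100110000110 = 0b1010011001111001 = 42617 (16-bit unsigned)

42617


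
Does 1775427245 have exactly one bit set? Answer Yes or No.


0b1101001110100101101111010101101. Multiple bits set => No

No


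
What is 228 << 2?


0b11100100 << 2 = 0b1110010000 = 912

912


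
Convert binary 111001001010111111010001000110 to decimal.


111001001010111111010001000110 in decimal = 959181894

959181894


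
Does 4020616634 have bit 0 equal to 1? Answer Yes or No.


0b11101111101001011011110110111010, bit 0 = 0. No

No


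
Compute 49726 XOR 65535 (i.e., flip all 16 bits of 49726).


49726 ^ 65535 = 15809

15809


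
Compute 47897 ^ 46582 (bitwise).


0b1011101100011001 ^ 0b1011010111110110 = 0b111011101111 = 3823

3823


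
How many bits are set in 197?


0b11000101 has 4 set bits

4


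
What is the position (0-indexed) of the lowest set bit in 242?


0b11110010. Lowest set bit at position 1

1


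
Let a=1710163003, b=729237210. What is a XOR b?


1710163003 ^ 729237210 = 1318601441

1318601441


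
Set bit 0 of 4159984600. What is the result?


4159984600 | (1 << 0) = 4159984600 | 1 = 4159984601

4159984601


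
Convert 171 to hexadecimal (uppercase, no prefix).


171 = AB hex

AB


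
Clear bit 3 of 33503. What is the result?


33503 & ~(1 << 3) = 33495

33495


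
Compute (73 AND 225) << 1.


Step 1: 73 & 225 = 65
Step 2: 65 << 1 = 130

130


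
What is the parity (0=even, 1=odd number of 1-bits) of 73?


0b1001001 has 3 ones => parity 1

1


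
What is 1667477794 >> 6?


0b1100011011000111011000100100010 >> 6 = 0b1100011011000111011000100 = 26054340

26054340


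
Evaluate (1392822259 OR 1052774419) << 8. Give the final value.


Step 1: 1392822259 | 1052774419 = 2143606771
Step 2: 2143606771 << 8 = 548763333376

548763333376


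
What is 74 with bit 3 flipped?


74 ^ (1 << 3) = 74 ^ 8 = 66

66


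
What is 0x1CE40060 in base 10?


1CE40060 hex = 484704352 decimal

484704352


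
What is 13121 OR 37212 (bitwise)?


0b11001101000001 | 0b1001000101011100 = 0b1011001101011101 = 45917

45917


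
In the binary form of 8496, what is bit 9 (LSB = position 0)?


0b10000100110000, position 9 = 0

0


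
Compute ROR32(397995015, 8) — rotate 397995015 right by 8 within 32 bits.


Rotate 0b10111101110001110110000000111 right by 8 (32-bit) = 0b111000101111011100011101100 = 118995180

118995180


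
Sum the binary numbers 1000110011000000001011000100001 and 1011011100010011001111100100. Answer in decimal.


1000110011000000001011000100001 + 1011011100010011001111100100 = 1010001110100010100101000000101 = 1372670469

1372670469


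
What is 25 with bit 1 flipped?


25 ^ (1 << 1) = 25 ^ 2 = 27

27


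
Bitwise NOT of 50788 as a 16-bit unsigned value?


~0b1100011001100100 = 0b11100110011011 = 14747 (16-bit unsigned)

14747


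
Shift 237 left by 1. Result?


0b11101101 << 1 = 0b111011010 = 474

474


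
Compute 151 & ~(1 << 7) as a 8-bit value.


151 & ~(1 << 7) = 23

23


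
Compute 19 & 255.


0b10011 & 0b11111111 = 0b10011 = 19

19


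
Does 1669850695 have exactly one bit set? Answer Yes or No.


0b1100011100001111110011001000111. Multiple bits set => No

No


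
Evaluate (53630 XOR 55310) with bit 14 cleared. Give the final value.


Step 1: 53630 ^ 55310 = 2416
Step 2: 2416 & ~(1 << 14) = 2416

2416


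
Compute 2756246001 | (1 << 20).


2756246001 | (1 << 20) = 2756246001 | 1048576 = 2757294577

2757294577


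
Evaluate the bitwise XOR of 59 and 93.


0b111011 ^ 0b1011101 = 0b1100110 = 102

102


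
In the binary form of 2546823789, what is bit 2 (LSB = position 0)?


0b10010111110011010111001001101101, position 2 = 1

1


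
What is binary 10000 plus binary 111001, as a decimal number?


10000 + 111001 = 1001001 = 73

73


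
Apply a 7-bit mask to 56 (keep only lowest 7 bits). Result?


56 & 127 = 56

56


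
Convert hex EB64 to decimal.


EB64 hex = 60260 decimal

60260


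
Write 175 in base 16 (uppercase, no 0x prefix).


175 = AF hex

AF


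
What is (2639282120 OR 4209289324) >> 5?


Step 1: 2639282120 | 4209289324 = 4294229996
Step 2: 4294229996 >> 5 = 134194687

134194687


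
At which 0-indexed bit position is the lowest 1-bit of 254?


0b11111110. Lowest set bit at position 1

1


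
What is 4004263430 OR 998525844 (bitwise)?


0b11101110101011000011011000000110 | 0b111011100001000100101110010100 = 0b11111111101011000111111110010110 = 4289494934

4289494934


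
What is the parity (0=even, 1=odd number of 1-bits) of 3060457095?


0b10110110011010101101111010000111 has 19 ones => parity 1

1


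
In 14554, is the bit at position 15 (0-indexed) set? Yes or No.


0b11100011011010, bit 15 = 0. No

No


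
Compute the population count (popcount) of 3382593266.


0b11001001100111100100011011110010 has 17 set bits

17


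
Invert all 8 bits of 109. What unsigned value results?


109 ^ 255 = 146

146


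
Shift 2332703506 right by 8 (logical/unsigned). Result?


0b10001011000010100011101100010010 >> 8 = 0b100010110000101000111011 = 9112123

9112123


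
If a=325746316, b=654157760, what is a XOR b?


325746316 ^ 654157760 = 899144012

899144012


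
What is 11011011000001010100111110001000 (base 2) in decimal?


11011011000001010100111110001000 in decimal = 3674558344

3674558344


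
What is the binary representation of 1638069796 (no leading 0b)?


1638069796 = 1100001101000101111011000100100 in binary

1100001101000101111011000100100


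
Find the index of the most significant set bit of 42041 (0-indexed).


0b1010010000111001. Highest set bit at position 15

15


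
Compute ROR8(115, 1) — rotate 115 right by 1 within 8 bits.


Rotate 0b1110011 right by 1 (8-bit) = 0b10111001 = 185

185


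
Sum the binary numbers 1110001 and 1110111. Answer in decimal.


1110001 + 1110111 = 11101000 = 232

232


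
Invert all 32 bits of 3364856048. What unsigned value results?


3364856048 ^ 4294967295 = 930111247

930111247


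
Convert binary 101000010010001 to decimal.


101000010010001 in decimal = 20625

20625


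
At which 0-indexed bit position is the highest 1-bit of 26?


0b11010. Highest set bit at position 4

4


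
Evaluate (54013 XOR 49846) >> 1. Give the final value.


Step 1: 54013 ^ 49846 = 4171
Step 2: 4171 >> 1 = 2085

2085


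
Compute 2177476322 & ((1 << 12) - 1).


2177476322 & 4095 = 1762

1762


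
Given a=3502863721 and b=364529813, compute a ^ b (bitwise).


3502863721 ^ 364529813 = 3312664060

3312664060


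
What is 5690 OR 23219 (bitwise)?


0b1011000111010 | 0b101101010110011 = 0b101111010111011 = 24251

24251


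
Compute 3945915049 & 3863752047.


0b11101011001100011110001010101001 & 0b11100110010011000010110101101111 = 0b11100010000000000010000000101001 = 3791659049

3791659049


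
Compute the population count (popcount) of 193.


0b11000001 has 3 set bits

3


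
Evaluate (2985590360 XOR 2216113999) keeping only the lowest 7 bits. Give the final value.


Step 1: 2985590360 ^ 2216113999 = 904087831
Step 2: 904087831 & 127 = 23

23


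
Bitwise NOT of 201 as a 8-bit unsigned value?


~0b11001001 = 0b110110 = 54 (8-bit unsigned)

54


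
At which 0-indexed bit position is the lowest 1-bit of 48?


0b110000. Lowest set bit at position 4

4


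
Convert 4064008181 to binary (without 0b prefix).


4064008181 = 11110010001110111101011111110101 in binary

11110010001110111101011111110101


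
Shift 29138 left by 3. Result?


0b111000111010010 << 3 = 0b111000111010010000 = 233104

233104


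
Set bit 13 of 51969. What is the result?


51969 | (1 << 13) = 51969 | 8192 = 60161

60161


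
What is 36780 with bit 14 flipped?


36780 ^ (1 << 14) = 36780 ^ 16384 = 53164

53164


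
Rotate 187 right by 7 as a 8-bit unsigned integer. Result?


Rotate 0b10111011 right by 7 (8-bit) = 0b1110111 = 119

119


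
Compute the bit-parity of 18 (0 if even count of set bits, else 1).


0b10010 has 2 ones => parity 0

0


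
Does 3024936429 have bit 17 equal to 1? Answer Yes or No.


0b10110100010011001101110111101101, bit 17 = 0. No

No


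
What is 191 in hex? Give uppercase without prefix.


191 = BF hex

BF


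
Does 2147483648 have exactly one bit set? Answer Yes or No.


0b10000000000000000000000000000000. Only one bit set => Yes

Yes


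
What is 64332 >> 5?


0b1111101101001100 >> 5 = 0b11111011010 = 2010

2010


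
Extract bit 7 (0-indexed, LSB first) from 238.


0b11101110, position 7 = 1

1


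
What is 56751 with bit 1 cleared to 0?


56751 & ~(1 << 1) = 56749

56749


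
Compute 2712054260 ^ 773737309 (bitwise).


0b10100001101001101010100111110100 ^ 0b101110000111100100101101011101 = 0b10001111101110001110001010101001 = 2411258537

2411258537


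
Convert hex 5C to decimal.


5C hex = 92 decimal

92


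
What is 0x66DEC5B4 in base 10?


66DEC5B4 hex = 1725875636 decimal

1725875636


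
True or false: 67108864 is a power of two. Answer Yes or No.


0b100000000000000000000000000. Only one bit set => Yes

Yes


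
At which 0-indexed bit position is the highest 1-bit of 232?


0b11101000. Highest set bit at position 7

7


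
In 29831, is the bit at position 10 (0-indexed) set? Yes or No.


0b111010010000111, bit 10 = 1. Yes

Yes


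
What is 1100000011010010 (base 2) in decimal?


1100000011010010 in decimal = 49362

49362


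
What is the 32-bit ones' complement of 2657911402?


2657911402 ^ 4294967295 = 1637055893

1637055893


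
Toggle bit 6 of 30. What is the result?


30 ^ (1 << 6) = 30 ^ 64 = 94

94


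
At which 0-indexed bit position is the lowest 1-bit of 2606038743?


0b10011011010101001111111011010111. Lowest set bit at position 0

0


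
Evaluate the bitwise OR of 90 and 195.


0b1011010 | 0b11000011 = 0b11011011 = 219

219


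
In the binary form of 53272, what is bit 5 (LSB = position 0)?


0b1101000000011000, position 5 = 0

0


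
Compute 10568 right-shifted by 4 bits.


0b10100101001000 >> 4 = 0b1010010100 = 660

660


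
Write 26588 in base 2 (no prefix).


26588 = 110011111011100 in binary

110011111011100


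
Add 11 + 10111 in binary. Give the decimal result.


11 + 10111 = 11010 = 26

26


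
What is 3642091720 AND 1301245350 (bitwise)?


0b11011001000101011110100011001000 & 0b1001101100011110110110110100110 = 0b1001001000001010110100010000000 = 1225091200

1225091200


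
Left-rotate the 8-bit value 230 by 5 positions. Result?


Rotate 0b11100110 left by 5 (8-bit) = 0b11011100 = 220

220


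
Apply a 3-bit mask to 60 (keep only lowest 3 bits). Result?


60 & 7 = 4

4


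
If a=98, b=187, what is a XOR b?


98 ^ 187 = 217

217


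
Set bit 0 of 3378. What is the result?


3378 | (1 << 0) = 3378 | 1 = 3379

3379


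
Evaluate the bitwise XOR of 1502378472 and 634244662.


0b1011001100011000111100111101000 ^ 0b100101110011011100111000110110 = 0b1111100010000011011011111011110 = 2084681694

2084681694


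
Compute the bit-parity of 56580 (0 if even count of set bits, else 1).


0b1101110100000100 has 7 ones => parity 1

1


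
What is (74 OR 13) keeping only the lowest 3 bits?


Step 1: 74 | 13 = 79
Step 2: 79 & 7 = 7

7


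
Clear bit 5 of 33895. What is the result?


33895 & ~(1 << 5) = 33863

33863


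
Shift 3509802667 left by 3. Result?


0b11010001001100110101011010101011 << 3 = 0b11010001001100110101011010101011000 = 28078421336

28078421336


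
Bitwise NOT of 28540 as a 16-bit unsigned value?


~0b110111101111100 = 0b1001000010000011 = 36995 (16-bit unsigned)

36995


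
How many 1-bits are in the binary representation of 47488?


0b1011100110000000 has 6 set bits

6


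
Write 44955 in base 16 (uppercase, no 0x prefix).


44955 = AF9B hex

AF9B


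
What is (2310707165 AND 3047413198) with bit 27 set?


Step 1: 2310707165 & 3047413198 = 2174916044
Step 2: 2174916044 | (1 << 27) = 2174916044 | 134217728 = 2309133772

2309133772


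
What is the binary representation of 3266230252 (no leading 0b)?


3266230252 = 11000010101011101011011111101100 in binary

11000010101011101011011111101100


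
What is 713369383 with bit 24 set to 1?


713369383 | (1 << 24) = 713369383 | 16777216 = 730146599

730146599


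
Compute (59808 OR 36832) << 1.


Step 1: 59808 | 36832 = 61408
Step 2: 61408 << 1 = 122816

122816


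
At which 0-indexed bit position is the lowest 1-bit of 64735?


0b1111110011011111. Lowest set bit at position 0

0


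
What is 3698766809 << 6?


0b11011100011101101011001111011001 << 6 = 0b11011100011101101011001111011001000000 = 236721075776

236721075776


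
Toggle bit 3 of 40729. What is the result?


40729 ^ (1 << 3) = 40729 ^ 8 = 40721

40721


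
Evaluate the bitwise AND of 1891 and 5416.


0b11101100011 & 0b1010100101000 = 0b10100100000 = 1312

1312


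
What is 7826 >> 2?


0b1111010010010 >> 2 = 0b11110100100 = 1956

1956


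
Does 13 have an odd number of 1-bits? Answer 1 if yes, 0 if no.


0b1101 has 3 ones => parity 1

1


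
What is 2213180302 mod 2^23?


2213180302 & 8388607 = 6976398

6976398


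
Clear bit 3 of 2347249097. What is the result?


2347249097 & ~(1 << 3) = 2347249089

2347249089


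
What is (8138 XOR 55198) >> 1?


Step 1: 8138 ^ 55198 = 51284
Step 2: 51284 >> 1 = 25642

25642


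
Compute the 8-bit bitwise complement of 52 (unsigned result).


~0b110100 = 0b11001011 = 203 (8-bit unsigned)

203


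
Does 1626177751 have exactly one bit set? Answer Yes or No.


0b1100000111011011000000011010111. Multiple bits set => No

No


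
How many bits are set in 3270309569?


0b11000010111011001111011011000001 has 17 set bits

17


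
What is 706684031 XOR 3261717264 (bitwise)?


0b101010000111110010010001111111 ^ 0b11000010011010011101101100010000 = 0b11101000011101101111111101101111 = 3900112751

3900112751


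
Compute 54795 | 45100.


0b1101011000001011 | 0b1011000000101100 = 0b1111011000101111 = 63023

63023


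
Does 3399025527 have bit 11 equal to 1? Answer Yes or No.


0b11001010100110010000001101110111, bit 11 = 0. No

No


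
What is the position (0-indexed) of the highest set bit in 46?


0b101110. Highest set bit at position 5

5


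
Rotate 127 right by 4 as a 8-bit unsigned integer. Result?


Rotate 0b1111111 right by 4 (8-bit) = 0b11110111 = 247

247


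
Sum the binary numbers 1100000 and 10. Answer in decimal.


1100000 + 10 = 1100010 = 98

98


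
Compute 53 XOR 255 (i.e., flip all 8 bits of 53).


53 ^ 255 = 202

202


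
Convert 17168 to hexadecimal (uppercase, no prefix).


17168 = 4310 hex

4310


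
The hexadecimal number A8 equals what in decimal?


A8 hex = 168 decimal

168


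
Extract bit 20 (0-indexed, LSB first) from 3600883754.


0b11010110101000010010000000101010, position 20 = 0

0


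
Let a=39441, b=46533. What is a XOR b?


39441 ^ 46533 = 12244

12244


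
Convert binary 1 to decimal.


1 in decimal = 1

1


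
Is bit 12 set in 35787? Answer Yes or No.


0b1000101111001011, bit 12 = 0. No

No


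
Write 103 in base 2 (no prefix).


103 = 1100111 in binary

1100111


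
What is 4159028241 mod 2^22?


4159028241 & 4194303 = 2472977

2472977


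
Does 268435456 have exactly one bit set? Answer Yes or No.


0b10000000000000000000000000000. Only one bit set => Yes

Yes


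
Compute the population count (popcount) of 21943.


0b101010110110111 has 10 set bits

10


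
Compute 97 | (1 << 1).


97 | (1 << 1) = 97 | 2 = 99

99


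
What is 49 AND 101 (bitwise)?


0b110001 & 0b1100101 = 0b100001 = 33

33


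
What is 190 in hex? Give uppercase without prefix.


190 = BE hex

BE


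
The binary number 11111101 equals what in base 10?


11111101 in decimal = 253

253


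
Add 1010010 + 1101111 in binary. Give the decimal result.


1010010 + 1101111 = 11000001 = 193

193


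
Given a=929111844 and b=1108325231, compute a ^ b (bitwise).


929111844 ^ 1108325231 = 1970187339

1970187339


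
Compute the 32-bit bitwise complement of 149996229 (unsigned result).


~0b1000111100001100001011000101 = 0b11110111000011110011110100111010 = 4144971066 (32-bit unsigned)

4144971066


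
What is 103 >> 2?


0b1100111 >> 2 = 0b11001 = 25

25


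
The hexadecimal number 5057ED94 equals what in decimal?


5057ED94 hex = 1347939732 decimal

1347939732


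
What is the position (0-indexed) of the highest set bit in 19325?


0b100101101111101. Highest set bit at position 14

14


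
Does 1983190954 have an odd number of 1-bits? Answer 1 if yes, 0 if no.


0b1110110001101010001011110101010 has 17 ones => parity 1

1


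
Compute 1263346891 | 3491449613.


0b1001011010011010010010011001011 | 0b11010000000110110100101100001101 = 0b11011011010111110110111111001111 = 3680464847

3680464847


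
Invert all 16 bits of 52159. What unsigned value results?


52159 ^ 65535 = 13376

13376


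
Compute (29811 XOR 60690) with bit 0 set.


Step 1: 29811 ^ 60690 = 39265
Step 2: 39265 | (1 << 0) = 39265 | 1 = 39265

39265


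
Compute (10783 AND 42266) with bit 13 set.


Step 1: 10783 & 42266 = 8218
Step 2: 8218 | (1 << 13) = 8218 | 8192 = 8218

8218


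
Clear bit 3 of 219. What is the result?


219 & ~(1 << 3) = 211

211


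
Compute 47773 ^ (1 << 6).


47773 ^ (1 << 6) = 47773 ^ 64 = 47837

47837


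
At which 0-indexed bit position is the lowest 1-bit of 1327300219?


0b1001111000111001111111001111011. Lowest set bit at position 0

0


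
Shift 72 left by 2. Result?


0b1001000 << 2 = 0b100100000 = 288

288


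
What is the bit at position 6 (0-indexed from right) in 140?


0b10001100, position 6 = 0

0


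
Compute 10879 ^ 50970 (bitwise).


0b10101001111111 ^ 0b1100011100011010 = 0b1110110101100101 = 60773

60773


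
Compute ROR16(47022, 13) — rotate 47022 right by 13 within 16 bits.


Rotate 0b1011011110101110 right by 13 (16-bit) = 0b1011110101110101 = 48501

48501


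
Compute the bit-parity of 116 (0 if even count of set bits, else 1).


0b1110100 has 4 ones => parity 0

0


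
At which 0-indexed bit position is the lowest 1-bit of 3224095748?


0b11000000001010111100110000000100. Lowest set bit at position 2

2


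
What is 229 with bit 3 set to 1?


229 | (1 << 3) = 229 | 8 = 237

237


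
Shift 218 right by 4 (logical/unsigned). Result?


0b11011010 >> 4 = 0b1101 = 13

13


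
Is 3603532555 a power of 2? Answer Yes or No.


0b11010110110010011000101100001011. Multiple bits set => No

No


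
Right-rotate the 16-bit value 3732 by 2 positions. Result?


Rotate 0b111010010100 right by 2 (16-bit) = 0b1110100101 = 933

933


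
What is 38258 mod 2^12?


38258 & 4095 = 1394

1394


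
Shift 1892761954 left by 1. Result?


0b1110000110100010100000101100010 << 1 = 0b11100001101000101000001011000100 = 3785523908

3785523908


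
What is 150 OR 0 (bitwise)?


0b10010110 | 0b0 = 0b10010110 = 150

150


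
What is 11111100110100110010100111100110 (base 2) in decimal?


11111100110100110010100111100110 in decimal = 4241697254

4241697254


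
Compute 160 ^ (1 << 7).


160 ^ (1 << 7) = 160 ^ 128 = 32

32


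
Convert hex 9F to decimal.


9F hex = 159 decimal

159


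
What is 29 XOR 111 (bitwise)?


0b11101 ^ 0b1101111 = 0b1110010 = 114

114


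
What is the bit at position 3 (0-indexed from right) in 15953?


0b11111001010001, position 3 = 0

0


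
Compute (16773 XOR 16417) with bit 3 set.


Step 1: 16773 ^ 16417 = 420
Step 2: 420 | (1 << 3) = 420 | 8 = 428

428


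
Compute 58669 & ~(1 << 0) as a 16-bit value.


58669 & ~(1 << 0) = 58668

58668


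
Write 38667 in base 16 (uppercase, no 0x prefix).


38667 = 970B hex

970B


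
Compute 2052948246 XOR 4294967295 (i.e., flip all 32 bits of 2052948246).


2052948246 ^ 4294967295 = 2242019049

2242019049


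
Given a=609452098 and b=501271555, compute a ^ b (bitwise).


609452098 ^ 501271555 = 968051777

968051777


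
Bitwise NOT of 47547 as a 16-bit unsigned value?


~0b1011100110111011 = 0b100011001000100 = 17988 (16-bit unsigned)

17988


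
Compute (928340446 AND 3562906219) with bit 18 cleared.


Step 1: 928340446 & 3562906219 = 341114954
Step 2: 341114954 & ~(1 << 18) = 340852810

340852810


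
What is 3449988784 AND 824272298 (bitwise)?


0b11001101101000101010011010110000 & 0b110001001000010110010110101010 = 0b1001000000010010010100000 = 18883744

18883744


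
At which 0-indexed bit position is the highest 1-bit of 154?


0b10011010. Highest set bit at position 7

7


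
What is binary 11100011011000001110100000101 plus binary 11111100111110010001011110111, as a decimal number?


11100011011000001110100000101 + 11111100111110010001011110111 = 111100000010110011111111111100 = 1007370236

1007370236


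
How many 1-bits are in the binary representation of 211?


0b11010011 has 5 set bits

5


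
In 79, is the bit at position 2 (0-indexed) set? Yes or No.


0b1001111, bit 2 = 1. Yes

Yes


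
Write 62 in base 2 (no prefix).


62 = 111110 in binary

111110


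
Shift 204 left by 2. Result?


0b11001100 << 2 = 0b1100110000 = 816

816


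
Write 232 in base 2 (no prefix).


232 = 11101000 in binary

11101000


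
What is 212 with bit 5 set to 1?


212 | (1 << 5) = 212 | 32 = 244

244


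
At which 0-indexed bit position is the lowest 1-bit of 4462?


0b1000101101110. Lowest set bit at position 1

1


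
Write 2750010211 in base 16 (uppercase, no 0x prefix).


2750010211 = A3E9D363 hex

A3E9D363


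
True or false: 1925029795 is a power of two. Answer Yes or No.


0b1110010101111011001111110100011. Multiple bits set => No

No


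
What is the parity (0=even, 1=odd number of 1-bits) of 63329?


0b1111011101100001 has 10 ones => parity 0

0


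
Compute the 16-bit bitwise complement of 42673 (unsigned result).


~0b1010011010110001 = 0b101100101001110 = 22862 (16-bit unsigned)

22862


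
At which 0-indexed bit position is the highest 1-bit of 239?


0b11101111. Highest set bit at position 7

7


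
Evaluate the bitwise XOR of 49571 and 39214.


0b1100000110100011 ^ 0b1001100100101110 = 0b101100010001101 = 22669

22669


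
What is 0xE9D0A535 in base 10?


E9D0A535 hex = 3922765109 decimal

3922765109


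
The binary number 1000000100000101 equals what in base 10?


1000000100000101 in decimal = 33029

33029


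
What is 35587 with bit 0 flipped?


35587 ^ (1 << 0) = 35587 ^ 1 = 35586

35586


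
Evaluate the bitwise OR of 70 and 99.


0b1000110 | 0b1100011 = 0b1100111 = 103

103


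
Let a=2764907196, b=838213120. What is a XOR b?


2764907196 ^ 838213120 = 2503687356

2503687356


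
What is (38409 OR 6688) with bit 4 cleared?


Step 1: 38409 | 6688 = 40489
Step 2: 40489 & ~(1 << 4) = 40489

40489


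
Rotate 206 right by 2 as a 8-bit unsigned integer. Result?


Rotate 0b11001110 right by 2 (8-bit) = 0b10110011 = 179

179


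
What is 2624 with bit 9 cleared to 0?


2624 & ~(1 << 9) = 2112

2112


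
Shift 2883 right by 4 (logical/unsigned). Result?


0b101101000011 >> 4 = 0b10110100 = 180

180


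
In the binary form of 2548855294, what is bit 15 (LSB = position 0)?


0b10010111111011000111000111111110, position 15 = 0

0


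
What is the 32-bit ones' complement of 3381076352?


3381076352 ^ 4294967295 = 913890943

913890943


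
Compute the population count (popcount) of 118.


0b1110110 has 5 set bits

5


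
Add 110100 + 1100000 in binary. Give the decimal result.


110100 + 1100000 = 10010100 = 148

148


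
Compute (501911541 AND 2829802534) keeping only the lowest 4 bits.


Step 1: 501911541 & 2829802534 = 145361956
Step 2: 145361956 & 15 = 4

4


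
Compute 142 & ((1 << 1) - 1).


142 & 1 = 0

0


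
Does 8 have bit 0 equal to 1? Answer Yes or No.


0b1000, bit 0 = 0. No

No


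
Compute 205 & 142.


0b11001101 & 0b10001110 = 0b10001100 = 140

140


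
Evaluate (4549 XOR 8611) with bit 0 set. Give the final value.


Step 1: 4549 ^ 8611 = 12390
Step 2: 12390 | (1 << 0) = 12390 | 1 = 12391

12391


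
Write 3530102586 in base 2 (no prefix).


3530102586 = 11010010011010010001011100111010 in binary

11010010011010010001011100111010


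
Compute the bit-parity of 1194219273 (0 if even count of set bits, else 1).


0b1000111001011100101011100001001 has 15 ones => parity 1

1


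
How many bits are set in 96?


0b1100000 has 2 set bits

2


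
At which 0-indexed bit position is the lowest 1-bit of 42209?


0b1010010011100001. Lowest set bit at position 0

0


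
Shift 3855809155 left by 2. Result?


0b11100101110100101111101010000011 << 2 = 0b1110010111010010111110101000001100 = 15423236620

15423236620


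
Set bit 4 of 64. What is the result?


64 | (1 << 4) = 64 | 16 = 80

80


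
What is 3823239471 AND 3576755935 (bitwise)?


0b11100011111000100000000100101111 & 0b11010101001100001111011011011111 = 0b11000001001000000000000000001111 = 3240099855

3240099855


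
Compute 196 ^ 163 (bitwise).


0b11000100 ^ 0b10100011 = 0b1100111 = 103

103


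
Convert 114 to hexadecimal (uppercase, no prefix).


114 = 72 hex

72


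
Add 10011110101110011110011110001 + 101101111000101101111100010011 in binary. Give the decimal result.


10011110101110011110011110001 + 101101111000101101111100010011 = 1000001101110100001110000000100 = 1102715908

1102715908


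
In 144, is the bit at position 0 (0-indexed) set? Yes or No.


0b10010000, bit 0 = 0. No

No


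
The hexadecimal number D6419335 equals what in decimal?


D6419335 hex = 3594621749 decimal

3594621749


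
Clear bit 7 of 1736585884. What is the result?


1736585884 & ~(1 << 7) = 1736585756

1736585756


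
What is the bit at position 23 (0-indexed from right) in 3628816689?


0b11011000010010110101100100110001, position 23 = 0

0


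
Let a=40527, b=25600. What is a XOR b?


40527 ^ 25600 = 64079

64079


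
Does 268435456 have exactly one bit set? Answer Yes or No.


0b10000000000000000000000000000. Only one bit set => Yes

Yes


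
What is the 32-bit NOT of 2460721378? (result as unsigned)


~0b10010010101010111010000011100010 = 0b1101101010101000101111100011101 = 1834245917 (32-bit unsigned)

1834245917


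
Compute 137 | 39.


0b10001001 | 0b100111 = 0b10101111 = 175

175


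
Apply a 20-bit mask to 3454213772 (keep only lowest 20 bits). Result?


3454213772 & 1048575 = 204428

204428


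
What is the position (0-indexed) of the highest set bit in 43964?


0b1010101110111100. Highest set bit at position 15

15


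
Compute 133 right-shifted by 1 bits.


0b10000101 >> 1 = 0b1000010 = 66

66


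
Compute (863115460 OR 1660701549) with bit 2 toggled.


Step 1: 863115460 | 1660701549 = 1946049517
Step 2: 1946049517 ^ (1 << 2) = 1946049517 ^ 4 = 1946049513

1946049513


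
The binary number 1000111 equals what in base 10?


1000111 in decimal = 71

71


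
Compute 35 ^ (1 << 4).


35 ^ (1 << 4) = 35 ^ 16 = 51

51


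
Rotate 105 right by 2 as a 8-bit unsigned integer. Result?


Rotate 0b1101001 right by 2 (8-bit) = 0b1011010 = 90

90


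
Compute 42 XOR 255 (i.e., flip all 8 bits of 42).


42 ^ 255 = 213

213


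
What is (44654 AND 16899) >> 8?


Step 1: 44654 & 16899 = 514
Step 2: 514 >> 8 = 2

2


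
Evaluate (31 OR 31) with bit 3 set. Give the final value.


Step 1: 31 | 31 = 31
Step 2: 31 | (1 << 3) = 31 | 8 = 31

31


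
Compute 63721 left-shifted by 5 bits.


0b1111100011101001 << 5 = 0b111110001110100100000 = 2039072

2039072


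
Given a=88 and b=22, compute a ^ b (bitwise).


88 ^ 22 = 78

78


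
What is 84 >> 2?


0b1010100 >> 2 = 0b10101 = 21

21


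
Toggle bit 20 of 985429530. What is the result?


985429530 ^ (1 << 20) = 985429530 ^ 1048576 = 984380954

984380954


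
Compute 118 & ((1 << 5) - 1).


118 & 31 = 22

22


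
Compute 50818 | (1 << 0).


50818 | (1 << 0) = 50818 | 1 = 50819

50819


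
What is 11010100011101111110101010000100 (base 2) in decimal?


11010100011101111110101010000100 in decimal = 3564628612

3564628612


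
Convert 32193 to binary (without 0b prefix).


32193 = 111110111000001 in binary

111110111000001


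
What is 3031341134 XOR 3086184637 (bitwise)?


0b10110100101011101001100001001110 ^ 0b10110111111100110111000010111101 = 0b11010111011110100011110011 = 56486131

56486131


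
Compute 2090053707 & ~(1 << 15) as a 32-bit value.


2090053707 & ~(1 << 15) = 2090020939

2090020939


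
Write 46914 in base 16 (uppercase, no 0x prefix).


46914 = B742 hex

B742


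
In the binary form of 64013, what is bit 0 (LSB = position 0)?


0b1111101000001101, position 0 = 1

1


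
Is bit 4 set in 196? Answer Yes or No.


0b11000100, bit 4 = 0. No

No


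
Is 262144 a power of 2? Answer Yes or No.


0b1000000000000000000. Only one bit set => Yes

Yes


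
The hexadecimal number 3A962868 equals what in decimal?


3A962868 hex = 982919272 decimal

982919272


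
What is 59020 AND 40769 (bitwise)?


0b1110011010001100 & 0b1001111101000001 = 0b1000011000000000 = 34304

34304


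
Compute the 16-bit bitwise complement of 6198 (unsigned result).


~0b1100000110110 = 0b1110011111001001 = 59337 (16-bit unsigned)

59337


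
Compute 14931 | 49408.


0b11101001010011 | 0b1100000100000000 = 0b1111101101010011 = 64339

64339


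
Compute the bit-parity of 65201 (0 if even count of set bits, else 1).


0b1111111010110001 has 11 ones => parity 1

1


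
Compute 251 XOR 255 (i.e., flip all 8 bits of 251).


251 ^ 255 = 4

4


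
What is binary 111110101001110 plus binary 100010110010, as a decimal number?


111110101001110 + 100010110010 = 1000011000000000 = 34304

34304


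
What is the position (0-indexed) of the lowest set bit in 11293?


0b10110000011101. Lowest set bit at position 0

0


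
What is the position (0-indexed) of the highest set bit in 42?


0b101010. Highest set bit at position 5

5


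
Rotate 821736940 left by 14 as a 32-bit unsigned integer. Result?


Rotate 0b110000111110101011010111101100 left by 14 (32-bit) = 0b10101101011110110000110000111110 = 2910522430

2910522430


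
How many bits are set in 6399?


0b1100011111111 has 10 set bits

10


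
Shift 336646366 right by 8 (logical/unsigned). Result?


0b10100000100001101000011011110 >> 8 = 0b101000001000011010000 = 1315024

1315024


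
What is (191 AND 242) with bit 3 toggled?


Step 1: 191 & 242 = 178
Step 2: 178 ^ (1 << 3) = 178 ^ 8 = 186

186


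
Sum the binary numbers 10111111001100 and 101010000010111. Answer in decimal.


10111111001100 + 101010000010111 = 1000001111100011 = 33763

33763


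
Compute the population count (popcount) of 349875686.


0b10100110110101010110111100110 has 17 set bits

17


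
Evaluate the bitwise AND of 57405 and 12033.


0b1110000000111101 & 0b10111100000001 = 0b10000000000001 = 8193

8193


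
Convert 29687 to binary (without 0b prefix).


29687 = 111001111110111 in binary

111001111110111


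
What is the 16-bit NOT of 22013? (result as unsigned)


~0b101010111111101 = 0b1010101000000010 = 43522 (16-bit unsigned)

43522


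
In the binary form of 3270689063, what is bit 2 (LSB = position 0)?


0b11000010111100101100000100100111, position 2 = 1

1


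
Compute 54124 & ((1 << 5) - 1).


54124 & 31 = 12

12


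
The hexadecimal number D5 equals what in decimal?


D5 hex = 213 decimal

213


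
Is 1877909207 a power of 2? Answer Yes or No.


0b1101111111011101001111011010111. Multiple bits set => No

No


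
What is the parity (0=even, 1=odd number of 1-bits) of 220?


0b11011100 has 5 ones => parity 1

1


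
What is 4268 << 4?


0b1000010101100 << 4 = 0b10000101011000000 = 68288

68288


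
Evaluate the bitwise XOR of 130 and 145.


0b10000010 ^ 0b10010001 = 0b10011 = 19

19


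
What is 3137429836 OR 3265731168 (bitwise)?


0b10111011000000010110000101001100 | 0b11000010101001110001101001100000 = 0b11111011101001110111101101101100 = 4222057324

4222057324
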